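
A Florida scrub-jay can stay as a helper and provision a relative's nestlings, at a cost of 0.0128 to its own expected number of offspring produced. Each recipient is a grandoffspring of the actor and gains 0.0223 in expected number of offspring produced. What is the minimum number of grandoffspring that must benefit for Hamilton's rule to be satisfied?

r to a grandoffspring = 0.25 (two parent–offspring links: r = (1/2)^2 = 1/4).
Hamilton's rule: n·r·B > C  ⇒  n > C/(r·B) = 0.0128/(0.25·0.0223) = 2.296.
The smallest integer exceeding 2.296 is 3.

3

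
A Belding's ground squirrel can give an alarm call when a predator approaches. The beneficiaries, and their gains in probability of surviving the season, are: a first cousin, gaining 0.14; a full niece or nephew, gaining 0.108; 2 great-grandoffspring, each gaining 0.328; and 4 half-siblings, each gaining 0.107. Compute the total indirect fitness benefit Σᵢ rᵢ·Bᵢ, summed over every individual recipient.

0.2335

r to a first cousin = 0.125 (first cousins share one grandparent pair — two paths of length 4: r = 2·(1/2)^4 = 1/8).
r to a full niece or nephew = 0.25 (full aunt/uncle↔niece/nephew: two paths of length 3 through the shared grandparent pair: r = 2·(1/2)^3 = 1/4).
r to a great-grandoffspring = 0.125 (three parent–offspring links: r = (1/2)^3 = 1/8).
r to a half-sibling = 1/4 (half-sibs share one parent — one path of length 2: r = (1/2)^2 = 1/4).
Summing one r·B term per recipient: 1·0.125·0.14 + 1·0.25·0.108 + 2·0.125·0.328 + 4·0.25·0.107 = 0.2335.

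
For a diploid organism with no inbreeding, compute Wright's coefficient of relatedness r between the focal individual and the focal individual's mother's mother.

Each parent–offspring link contributes a factor of 1/2, and independent paths through distinct common ancestors add.
Two parent–offspring links: r = (1/2)^2 = 1/4.

0.25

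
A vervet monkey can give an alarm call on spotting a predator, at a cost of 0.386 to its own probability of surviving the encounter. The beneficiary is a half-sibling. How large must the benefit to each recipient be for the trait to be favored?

r to a half-sibling = 1/4 (half-sibs share one parent — one path of length 2: r = (1/2)^2 = 1/4).
Hamilton's rule with n recipients of equal r: n·r·B > C, so B > C/(n·r) = 0.386/(1·0.25) = 1.544.

1.544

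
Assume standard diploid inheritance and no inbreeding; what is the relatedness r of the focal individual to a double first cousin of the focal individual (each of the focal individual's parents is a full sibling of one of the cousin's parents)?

Each parent–offspring link contributes a factor of 1/2, and independent paths through distinct common ancestors add.
Double first cousins share both grandparent pairs — four paths of length 4: r = 4·(1/2)^4 = 1/4.

0.25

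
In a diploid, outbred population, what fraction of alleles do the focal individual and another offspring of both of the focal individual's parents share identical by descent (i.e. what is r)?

Each parent–offspring link contributes a factor of 1/2, and independent paths through distinct common ancestors add.
Full sibs share both parents — two paths of length 2: r = 2·(1/2)^2 = 1/2.

0.5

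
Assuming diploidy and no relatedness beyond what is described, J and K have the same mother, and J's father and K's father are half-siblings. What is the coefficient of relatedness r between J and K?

0.3125

With two independent routes of shared ancestry, r is the sum of the two contributions.
J and K are related in two ways: half-sibs through their shared mother (r = 1/4) and half first cousins through their fathers (r = 1/16).
r = 1/4 + 1/16 = 5/16 = 0.3125.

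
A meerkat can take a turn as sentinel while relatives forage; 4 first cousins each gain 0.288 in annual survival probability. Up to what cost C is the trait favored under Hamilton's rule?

0.144

r to a first cousin = 0.125 (first cousins share one grandparent pair — two paths of length 4: r = 2·(1/2)^4 = 1/8).
Hamilton's rule: n·r·B > C, so the trait is favored while C < n·r·B = 4·0.125·0.288 = 0.144.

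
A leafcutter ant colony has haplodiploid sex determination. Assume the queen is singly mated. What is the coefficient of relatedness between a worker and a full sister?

0.75

Haplodiploid full sisters inherit their father's entire haploid genome identically (contributing 1/2) and on average half of their mother's contribution (1/2 · 1/2 = 1/4); r = 1/2 + 1/4 = 3/4.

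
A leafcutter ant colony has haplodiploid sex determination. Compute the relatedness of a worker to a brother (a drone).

0.25

Her haploid brother carries none of their father's genes and a random half of their mother's genome; that half matches the maternal half of her own genome with probability 1/2: r = 1/2 · 1/2 = 1/4.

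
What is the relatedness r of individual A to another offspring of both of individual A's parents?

0.5

Each parent–offspring link contributes a factor of 1/2, and independent paths through distinct common ancestors add.
Full sibs share both parents — two paths of length 2: r = 2·(1/2)^2 = 1/2.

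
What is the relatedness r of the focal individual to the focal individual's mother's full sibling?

Each parent–offspring link contributes a factor of 1/2, and independent paths through distinct common ancestors add.
Full aunt/uncle↔niece/nephew: two paths of length 3 through the shared grandparent pair: r = 2·(1/2)^3 = 1/4.

0.25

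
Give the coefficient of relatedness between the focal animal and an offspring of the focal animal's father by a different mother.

0.25

Each parent–offspring link contributes a factor of 1/2, and independent paths through distinct common ancestors add.
Half-sibs share one parent — one path of length 2: r = (1/2)^2 = 1/4.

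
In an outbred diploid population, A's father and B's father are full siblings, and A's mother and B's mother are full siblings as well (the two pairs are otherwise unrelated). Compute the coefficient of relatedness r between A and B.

0.25

Relatedness sums over independent paths through distinct common ancestors.
A and B are related in two ways: first cousins through their fathers (r = 1/8) and first cousins through their mothers (r = 1/8) — i.e. double first cousins.
r = 1/8 + 1/8 = 0.25.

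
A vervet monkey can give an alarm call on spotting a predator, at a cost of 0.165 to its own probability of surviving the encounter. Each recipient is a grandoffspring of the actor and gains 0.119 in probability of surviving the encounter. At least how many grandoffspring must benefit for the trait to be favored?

r to a grandoffspring = 0.25 (two parent–offspring links: r = (1/2)^2 = 1/4).
Hamilton's rule: n·r·B > C  ⇒  n > C/(r·B) = 0.165/(0.25·0.119) = 5.546.
The smallest integer exceeding 5.546 is 6.

6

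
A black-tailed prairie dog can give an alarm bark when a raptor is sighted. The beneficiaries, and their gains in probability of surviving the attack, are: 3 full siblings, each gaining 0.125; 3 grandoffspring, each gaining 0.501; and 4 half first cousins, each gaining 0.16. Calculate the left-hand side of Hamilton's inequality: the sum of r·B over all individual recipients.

r to a full sibling = 0.5 (full sibs share both parents — two paths of length 2: r = 2·(1/2)^2 = 1/2).
r to a grandoffspring = 1/4 (two parent–offspring links: r = (1/2)^2 = 1/4).
r to a half first cousin = 0.0625 (half first cousins share one grandparent — one path of length 4: r = (1/2)^4 = 1/16).
Summing one r·B term per recipient: 3·0.5·0.125 + 3·0.25·0.501 + 4·0.0625·0.16 = 0.60325.

0.60325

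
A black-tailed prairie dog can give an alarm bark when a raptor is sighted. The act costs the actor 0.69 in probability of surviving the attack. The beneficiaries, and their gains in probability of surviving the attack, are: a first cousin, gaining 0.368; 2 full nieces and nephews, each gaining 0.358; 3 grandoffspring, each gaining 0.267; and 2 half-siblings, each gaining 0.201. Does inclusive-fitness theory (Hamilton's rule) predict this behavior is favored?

Hamilton's rule: the trait is favored when the sum of r·B over every recipient exceeds the actor's cost C.
r to a first cousin = 0.125 (first cousins share one grandparent pair — two paths of length 4: r = 2·(1/2)^4 = 1/8).
r to a full niece or nephew = 0.25 (full aunt/uncle↔niece/nephew: two paths of length 3 through the shared grandparent pair: r = 2·(1/2)^3 = 1/4).
r to a grandoffspring = 0.25 (two parent–offspring links: r = (1/2)^2 = 1/4).
r to a half-sibling = 1/4 (half-sibs share one parent — one path of length 2: r = (1/2)^2 = 1/4).
Summing one r·B term per recipient: 1·0.125·0.368 + 2·0.25·0.358 + 3·0.25·0.267 + 2·0.25·0.201 = 0.52575.
0.52575 < 0.69: the indirect benefit is less than the cost.

No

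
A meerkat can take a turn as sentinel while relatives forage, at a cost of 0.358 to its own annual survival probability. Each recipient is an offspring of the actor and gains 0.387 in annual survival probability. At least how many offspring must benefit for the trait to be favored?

2

r to an offspring = 1/2 (one parent–offspring link: r = (1/2)^1 = 1/2).
Hamilton's rule: n·r·B > C  ⇒  n > C/(r·B) = 0.358/(0.5·0.387) = 1.85.
The smallest integer exceeding 1.85 is 2.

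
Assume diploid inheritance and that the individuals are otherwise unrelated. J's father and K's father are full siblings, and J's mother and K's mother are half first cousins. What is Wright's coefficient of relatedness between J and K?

Independent pedigree routes through distinct common ancestors add.
J and K are related in two ways: first cousins through their fathers (r = 1/8) and half second cousins through their mothers (r = 1/64).
r = 1/8 + 1/64 = 9/64 = 0.140625.

0.140625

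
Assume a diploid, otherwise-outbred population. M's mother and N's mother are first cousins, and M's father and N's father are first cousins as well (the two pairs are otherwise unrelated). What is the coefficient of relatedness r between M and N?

0.0625

Wright's path rule: contributions from independent ancestry routes add.
M and N are related in two ways: second cousins through their mothers (r = 1/32) and second cousins through their fathers (r = 1/32).
r = 1/32 + 1/32 = 0.0625.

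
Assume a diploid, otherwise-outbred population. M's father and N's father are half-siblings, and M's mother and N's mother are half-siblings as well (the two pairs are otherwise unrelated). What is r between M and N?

0.125

Wright's path rule: contributions from independent ancestry routes add.
M and N are related in two ways: half first cousins through their fathers (r = 1/16) and half first cousins through their mothers (r = 1/16).
r = 1/16 + 1/16 = 1/8 = 0.125.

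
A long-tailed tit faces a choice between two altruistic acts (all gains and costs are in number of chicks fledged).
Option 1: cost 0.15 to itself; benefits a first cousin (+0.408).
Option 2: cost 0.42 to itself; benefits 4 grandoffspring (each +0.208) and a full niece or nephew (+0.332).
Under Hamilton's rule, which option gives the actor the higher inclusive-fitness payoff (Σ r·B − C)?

Option 1: r to a first cousin = 0.125.
Option 1: Σ r·B − C = (1·0.125·0.408) − 0.15 = -0.099.
Option 2: r to a grandoffspring = 0.25.
Option 2: r to a full niece or nephew = 0.25.
Option 2: Σ r·B − C = (4·0.25·0.208 + 1·0.25·0.332) − 0.42 = -0.129.
Option 1 has the higher net inclusive-fitness payoff.

Option 1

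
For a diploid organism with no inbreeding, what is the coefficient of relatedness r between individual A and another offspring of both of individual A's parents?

0.5

Each parent–offspring link contributes a factor of 1/2, and independent paths through distinct common ancestors add.
Full sibs share both parents — two paths of length 2: r = 2·(1/2)^2 = 1/2.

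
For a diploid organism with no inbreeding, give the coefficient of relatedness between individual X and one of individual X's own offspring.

Each parent–offspring link contributes a factor of 1/2, and independent paths through distinct common ancestors add.
One parent–offspring link: r = (1/2)^1 = 1/2.

0.5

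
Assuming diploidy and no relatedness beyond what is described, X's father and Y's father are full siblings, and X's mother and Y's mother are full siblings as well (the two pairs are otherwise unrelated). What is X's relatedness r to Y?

0.25

Wright's path rule: contributions from independent ancestry routes add.
X and Y are related in two ways: first cousins through their fathers (r = 1/8) and first cousins through their mothers (r = 1/8) — i.e. double first cousins.
r = 1/8 + 1/8 = 1/4 = 0.25.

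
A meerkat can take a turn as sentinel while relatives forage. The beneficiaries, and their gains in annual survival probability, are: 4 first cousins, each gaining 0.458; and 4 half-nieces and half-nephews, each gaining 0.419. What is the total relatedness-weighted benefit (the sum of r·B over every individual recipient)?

0.4385

r to a first cousin = 0.125 (first cousins share one grandparent pair — two paths of length 4: r = 2·(1/2)^4 = 1/8).
r to a half-niece or half-nephew = 0.125 (half-aunt/uncle↔niece/nephew: one path of length 3: r = (1/2)^3 = 1/8).
Summing one r·B term per recipient: 4·0.125·0.458 + 4·0.125·0.419 = 0.4385.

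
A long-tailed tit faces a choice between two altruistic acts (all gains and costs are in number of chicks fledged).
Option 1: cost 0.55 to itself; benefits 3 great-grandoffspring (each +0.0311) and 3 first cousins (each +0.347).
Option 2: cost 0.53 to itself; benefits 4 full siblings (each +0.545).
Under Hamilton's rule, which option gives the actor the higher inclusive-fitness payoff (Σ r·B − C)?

Option 2

Option 1: r to a great-grandoffspring = 0.125.
Option 1: r to a first cousin = 0.125.
Option 1: Σ r·B − C = (3·0.125·0.0311 + 3·0.125·0.347) − 0.55 = -0.4082125.
Option 2: r to a full sibling = 0.5.
Option 2: Σ r·B − C = (4·0.5·0.545) − 0.53 = 0.56.
Option 2 has the higher net inclusive-fitness payoff.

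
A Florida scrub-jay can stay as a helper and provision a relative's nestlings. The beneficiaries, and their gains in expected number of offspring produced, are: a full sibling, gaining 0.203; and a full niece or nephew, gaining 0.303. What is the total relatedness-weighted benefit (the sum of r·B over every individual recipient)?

0.17725

r to a full sibling = 0.5 (full sibs share both parents — two paths of length 2: r = 2·(1/2)^2 = 1/2).
r to a full niece or nephew = 0.25 (full aunt/uncle↔niece/nephew: two paths of length 3 through the shared grandparent pair: r = 2·(1/2)^3 = 1/4).
Summing one r·B term per recipient: 1·0.5·0.203 + 1·0.25·0.303 = 0.17725.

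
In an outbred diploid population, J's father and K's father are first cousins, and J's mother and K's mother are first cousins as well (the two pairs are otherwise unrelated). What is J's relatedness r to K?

0.0625

Relatedness sums over independent paths through distinct common ancestors.
J and K are related in two ways: second cousins through their fathers (r = 1/32) and second cousins through their mothers (r = 1/32).
r = 1/32 + 1/32 = 0.0625.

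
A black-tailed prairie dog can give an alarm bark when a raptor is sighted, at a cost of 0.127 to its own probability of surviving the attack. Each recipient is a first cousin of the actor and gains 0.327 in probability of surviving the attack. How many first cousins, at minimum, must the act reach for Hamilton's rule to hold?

4

r to a first cousin = 1/8 (first cousins share one grandparent pair — two paths of length 4: r = 2·(1/2)^4 = 1/8).
Hamilton's rule: n·r·B > C  ⇒  n > C/(r·B) = 0.127/(0.125·0.327) = 3.107.
The smallest integer exceeding 3.107 is 4.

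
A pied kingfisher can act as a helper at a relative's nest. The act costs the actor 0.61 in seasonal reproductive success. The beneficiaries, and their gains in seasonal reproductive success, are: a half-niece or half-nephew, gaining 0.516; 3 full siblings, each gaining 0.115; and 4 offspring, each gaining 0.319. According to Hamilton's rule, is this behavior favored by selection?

Yes

Hamilton's rule: the trait is favored when the sum of r·B over every recipient exceeds the actor's cost C.
r to a half-niece or half-nephew = 1/8 (half-aunt/uncle↔niece/nephew: one path of length 3: r = (1/2)^3 = 1/8).
r to a full sibling = 1/2 (full sibs share both parents — two paths of length 2: r = 2·(1/2)^2 = 1/2).
r to an offspring = 1/2 (one parent–offspring link: r = (1/2)^1 = 1/2).
Summing one r·B term per recipient: 1·0.125·0.516 + 3·0.5·0.115 + 4·0.5·0.319 = 0.875.
0.875 > 0.61: the indirect benefit exceeds the cost.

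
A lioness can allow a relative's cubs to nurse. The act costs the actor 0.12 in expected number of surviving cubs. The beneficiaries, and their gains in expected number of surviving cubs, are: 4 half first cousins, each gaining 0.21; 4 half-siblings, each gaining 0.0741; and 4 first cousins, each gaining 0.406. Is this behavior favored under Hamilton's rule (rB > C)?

Yes

Hamilton's rule: the trait is favored when the sum of r·B over every recipient exceeds the actor's cost C.
r to a half first cousin = 0.0625 (half first cousins share one grandparent — one path of length 4: r = (1/2)^4 = 1/16).
r to a half-sibling = 1/4 (half-sibs share one parent — one path of length 2: r = (1/2)^2 = 1/4).
r to a first cousin = 0.125 (first cousins share one grandparent pair — two paths of length 4: r = 2·(1/2)^4 = 1/8).
Summing one r·B term per recipient: 4·0.0625·0.21 + 4·0.25·0.0741 + 4·0.125·0.406 = 0.3296.
0.3296 > 0.12: the indirect benefit exceeds the cost.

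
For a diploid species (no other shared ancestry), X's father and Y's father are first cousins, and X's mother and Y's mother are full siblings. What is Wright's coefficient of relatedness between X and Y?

Relatedness sums over independent paths through distinct common ancestors.
X and Y are related in two ways: second cousins through their fathers (r = 1/32) and first cousins through their mothers (r = 1/8).
r = 1/32 + 1/8 = 5/32 = 0.15625.

0.15625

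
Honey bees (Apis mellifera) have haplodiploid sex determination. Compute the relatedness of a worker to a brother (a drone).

0.25

Her haploid brother carries none of their father's genes and a random half of their mother's genome; that half matches the maternal half of her own genome with probability 1/2: r = 1/2 · 1/2 = 1/4.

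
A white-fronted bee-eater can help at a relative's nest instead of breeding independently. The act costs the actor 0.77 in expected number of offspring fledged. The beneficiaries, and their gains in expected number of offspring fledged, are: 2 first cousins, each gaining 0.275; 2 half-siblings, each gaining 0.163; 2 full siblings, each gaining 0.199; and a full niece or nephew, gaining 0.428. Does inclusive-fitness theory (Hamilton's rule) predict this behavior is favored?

Hamilton's rule: the trait is favored when the sum of r·B over every recipient exceeds the actor's cost C.
r to a first cousin = 1/8 (first cousins share one grandparent pair — two paths of length 4: r = 2·(1/2)^4 = 1/8).
r to a half-sibling = 1/4 (half-sibs share one parent — one path of length 2: r = (1/2)^2 = 1/4).
r to a full sibling = 1/2 (full sibs share both parents — two paths of length 2: r = 2·(1/2)^2 = 1/2).
r to a full niece or nephew = 0.25 (full aunt/uncle↔niece/nephew: two paths of length 3 through the shared grandparent pair: r = 2·(1/2)^3 = 1/4).
Summing one r·B term per recipient: 2·0.125·0.275 + 2·0.25·0.163 + 2·0.5·0.199 + 1·0.25·0.428 = 0.45625.
0.45625 < 0.77: the indirect benefit is less than the cost.

No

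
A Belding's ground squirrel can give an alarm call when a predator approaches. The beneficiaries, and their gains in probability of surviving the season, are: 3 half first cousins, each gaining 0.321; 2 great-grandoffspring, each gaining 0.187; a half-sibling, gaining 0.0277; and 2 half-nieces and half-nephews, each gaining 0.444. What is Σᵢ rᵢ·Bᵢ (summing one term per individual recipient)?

r to a half first cousin = 1/16 (half first cousins share one grandparent — one path of length 4: r = (1/2)^4 = 1/16).
r to a great-grandoffspring = 0.125 (three parent–offspring links: r = (1/2)^3 = 1/8).
r to a half-sibling = 0.25 (half-sibs share one parent — one path of length 2: r = (1/2)^2 = 1/4).
r to a half-niece or half-nephew = 1/8 (half-aunt/uncle↔niece/nephew: one path of length 3: r = (1/2)^3 = 1/8).
Summing one r·B term per recipient: 3·0.0625·0.321 + 2·0.125·0.187 + 1·0.25·0.0277 + 2·0.125·0.444 = 0.2248625.

0.2248625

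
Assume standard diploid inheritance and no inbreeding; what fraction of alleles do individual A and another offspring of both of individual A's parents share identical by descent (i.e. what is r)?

0.5

Each parent–offspring link contributes a factor of 1/2, and independent paths through distinct common ancestors add.
Full sibs share both parents — two paths of length 2: r = 2·(1/2)^2 = 1/2.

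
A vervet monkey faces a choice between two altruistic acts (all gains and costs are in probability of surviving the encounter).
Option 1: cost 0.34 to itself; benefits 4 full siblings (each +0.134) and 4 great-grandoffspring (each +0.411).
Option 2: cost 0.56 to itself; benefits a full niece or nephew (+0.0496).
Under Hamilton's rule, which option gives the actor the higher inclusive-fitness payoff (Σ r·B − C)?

Option 1: r to a full sibling = 0.5.
Option 1: r to a great-grandoffspring = 0.125.
Option 1: Σ r·B − C = (4·0.5·0.134 + 4·0.125·0.411) − 0.34 = 0.1335.
Option 2: r to a full niece or nephew = 0.25.
Option 2: Σ r·B − C = (1·0.25·0.0496) − 0.56 = -0.5476.
Option 1 has the higher net inclusive-fitness payoff.

Option 1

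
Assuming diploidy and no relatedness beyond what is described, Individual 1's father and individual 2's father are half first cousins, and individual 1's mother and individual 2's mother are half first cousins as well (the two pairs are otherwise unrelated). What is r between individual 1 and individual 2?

Independent pedigree routes through distinct common ancestors add.
Individual 1 and individual 2 are related in two ways: half second cousins through their fathers (r = 1/64) and half second cousins through their mothers (r = 1/64).
r = 1/64 + 1/64 = 1/32 = 0.03125.

0.03125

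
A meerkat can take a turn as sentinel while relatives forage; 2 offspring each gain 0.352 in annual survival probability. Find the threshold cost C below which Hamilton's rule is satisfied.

r to an offspring = 0.5 (one parent–offspring link: r = (1/2)^1 = 1/2).
Hamilton's rule: n·r·B > C, so the trait is favored while C < n·r·B = 2·0.5·0.352 = 0.352.

0.352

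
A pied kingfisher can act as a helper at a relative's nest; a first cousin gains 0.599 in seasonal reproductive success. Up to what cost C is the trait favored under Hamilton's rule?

0.074875

r to a first cousin = 0.125 (first cousins share one grandparent pair — two paths of length 4: r = 2·(1/2)^4 = 1/8).
Hamilton's rule: n·r·B > C, so the trait is favored while C < n·r·B = 1·0.125·0.599 = 0.074875.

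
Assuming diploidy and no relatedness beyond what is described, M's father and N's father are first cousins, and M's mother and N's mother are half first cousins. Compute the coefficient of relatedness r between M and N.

Independent pedigree routes through distinct common ancestors add.
M and N are related in two ways: second cousins through their fathers (r = 1/32) and half second cousins through their mothers (r = 1/64).
r = 1/32 + 1/64 = 3/64 = 0.046875.

0.046875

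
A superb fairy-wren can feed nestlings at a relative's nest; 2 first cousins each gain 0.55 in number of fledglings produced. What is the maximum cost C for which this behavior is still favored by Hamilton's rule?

0.1375

r to a first cousin = 0.125 (first cousins share one grandparent pair — two paths of length 4: r = 2·(1/2)^4 = 1/8).
Hamilton's rule: n·r·B > C, so the trait is favored while C < n·r·B = 2·0.125·0.55 = 0.1375.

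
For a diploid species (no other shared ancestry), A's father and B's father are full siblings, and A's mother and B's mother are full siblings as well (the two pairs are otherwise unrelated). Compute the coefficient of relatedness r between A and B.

Relatedness sums over independent paths through distinct common ancestors.
A and B are related in two ways: first cousins through their fathers (r = 1/8) and first cousins through their mothers (r = 1/8) — i.e. double first cousins.
r = 1/8 + 1/8 = 1/4 = 0.25.

0.25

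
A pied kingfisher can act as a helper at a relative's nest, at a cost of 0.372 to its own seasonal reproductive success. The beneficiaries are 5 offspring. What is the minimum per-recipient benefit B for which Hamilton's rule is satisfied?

r to an offspring = 0.5 (one parent–offspring link: r = (1/2)^1 = 1/2).
Hamilton's rule with n recipients of equal r: n·r·B > C, so B > C/(n·r) = 0.372/(5·0.5) = 0.1488.

0.1488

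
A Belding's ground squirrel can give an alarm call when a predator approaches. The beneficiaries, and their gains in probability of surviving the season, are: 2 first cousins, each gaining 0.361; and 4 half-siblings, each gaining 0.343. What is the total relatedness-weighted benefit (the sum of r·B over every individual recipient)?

r to a first cousin = 0.125 (first cousins share one grandparent pair — two paths of length 4: r = 2·(1/2)^4 = 1/8).
r to a half-sibling = 0.25 (half-sibs share one parent — one path of length 2: r = (1/2)^2 = 1/4).
Summing one r·B term per recipient: 2·0.125·0.361 + 4·0.25·0.343 = 0.43325.

0.43325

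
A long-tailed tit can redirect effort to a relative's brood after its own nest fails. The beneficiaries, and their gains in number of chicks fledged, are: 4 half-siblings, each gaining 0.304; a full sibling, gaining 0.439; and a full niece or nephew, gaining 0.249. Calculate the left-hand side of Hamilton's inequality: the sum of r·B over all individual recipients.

0.58575

r to a half-sibling = 0.25 (half-sibs share one parent — one path of length 2: r = (1/2)^2 = 1/4).
r to a full sibling = 1/2 (full sibs share both parents — two paths of length 2: r = 2·(1/2)^2 = 1/2).
r to a full niece or nephew = 0.25 (full aunt/uncle↔niece/nephew: two paths of length 3 through the shared grandparent pair: r = 2·(1/2)^3 = 1/4).
Summing one r·B term per recipient: 4·0.25·0.304 + 1·0.5·0.439 + 1·0.25·0.249 = 0.58575.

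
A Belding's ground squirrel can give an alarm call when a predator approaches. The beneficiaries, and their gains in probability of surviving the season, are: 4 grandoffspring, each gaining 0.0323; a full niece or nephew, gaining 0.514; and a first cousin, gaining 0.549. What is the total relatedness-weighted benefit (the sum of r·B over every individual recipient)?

r to a grandoffspring = 0.25 (two parent–offspring links: r = (1/2)^2 = 1/4).
r to a full niece or nephew = 0.25 (full aunt/uncle↔niece/nephew: two paths of length 3 through the shared grandparent pair: r = 2·(1/2)^3 = 1/4).
r to a first cousin = 0.125 (first cousins share one grandparent pair — two paths of length 4: r = 2·(1/2)^4 = 1/8).
Summing one r·B term per recipient: 4·0.25·0.0323 + 1·0.25·0.514 + 1·0.125·0.549 = 0.229425.

0.229425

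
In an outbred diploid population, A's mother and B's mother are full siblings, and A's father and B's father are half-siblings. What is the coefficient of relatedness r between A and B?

Relatedness sums over independent paths through distinct common ancestors.
A and B are related in two ways: first cousins through their mothers (r = 1/8) and half first cousins through their fathers (r = 1/16).
r = 1/8 + 1/16 = 3/16 = 0.1875.

0.1875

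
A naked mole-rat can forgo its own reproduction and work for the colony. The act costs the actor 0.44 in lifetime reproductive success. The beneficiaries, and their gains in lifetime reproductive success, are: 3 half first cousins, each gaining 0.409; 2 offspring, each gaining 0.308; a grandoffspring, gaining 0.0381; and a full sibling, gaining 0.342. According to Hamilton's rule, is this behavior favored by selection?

Yes

Hamilton's rule: the trait is favored when the sum of r·B over every recipient exceeds the actor's cost C.
r to a half first cousin = 1/16 (half first cousins share one grandparent — one path of length 4: r = (1/2)^4 = 1/16).
r to an offspring = 0.5 (one parent–offspring link: r = (1/2)^1 = 1/2).
r to a grandoffspring = 1/4 (two parent–offspring links: r = (1/2)^2 = 1/4).
r to a full sibling = 1/2 (full sibs share both parents — two paths of length 2: r = 2·(1/2)^2 = 1/2).
Summing one r·B term per recipient: 3·0.0625·0.409 + 2·0.5·0.308 + 1·0.25·0.0381 + 1·0.5·0.342 = 0.5652125.
0.5652125 > 0.44: the indirect benefit exceeds the cost.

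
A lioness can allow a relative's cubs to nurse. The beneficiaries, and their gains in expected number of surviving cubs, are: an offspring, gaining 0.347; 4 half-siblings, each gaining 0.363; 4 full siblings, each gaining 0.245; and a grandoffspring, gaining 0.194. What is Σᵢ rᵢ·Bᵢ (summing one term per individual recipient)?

r to an offspring = 1/2 (one parent–offspring link: r = (1/2)^1 = 1/2).
r to a half-sibling = 0.25 (half-sibs share one parent — one path of length 2: r = (1/2)^2 = 1/4).
r to a full sibling = 0.5 (full sibs share both parents — two paths of length 2: r = 2·(1/2)^2 = 1/2).
r to a grandoffspring = 0.25 (two parent–offspring links: r = (1/2)^2 = 1/4).
Summing one r·B term per recipient: 1·0.5·0.347 + 4·0.25·0.363 + 4·0.5·0.245 + 1·0.25·0.194 = 1.075.

1.075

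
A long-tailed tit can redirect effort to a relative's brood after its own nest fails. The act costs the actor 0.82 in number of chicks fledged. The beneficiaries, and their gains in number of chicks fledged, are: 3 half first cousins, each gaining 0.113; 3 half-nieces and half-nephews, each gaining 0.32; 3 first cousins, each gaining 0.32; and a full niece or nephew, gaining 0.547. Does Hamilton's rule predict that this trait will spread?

No

Hamilton's rule: the trait is favored when the sum of r·B over every recipient exceeds the actor's cost C.
r to a half first cousin = 1/16 (half first cousins share one grandparent — one path of length 4: r = (1/2)^4 = 1/16).
r to a half-niece or half-nephew = 1/8 (half-aunt/uncle↔niece/nephew: one path of length 3: r = (1/2)^3 = 1/8).
r to a first cousin = 0.125 (first cousins share one grandparent pair — two paths of length 4: r = 2·(1/2)^4 = 1/8).
r to a full niece or nephew = 0.25 (full aunt/uncle↔niece/nephew: two paths of length 3 through the shared grandparent pair: r = 2·(1/2)^3 = 1/4).
Summing one r·B term per recipient: 3·0.0625·0.113 + 3·0.125·0.32 + 3·0.125·0.32 + 1·0.25·0.547 = 0.3979375.
0.3979375 < 0.82: the indirect benefit is less than the cost.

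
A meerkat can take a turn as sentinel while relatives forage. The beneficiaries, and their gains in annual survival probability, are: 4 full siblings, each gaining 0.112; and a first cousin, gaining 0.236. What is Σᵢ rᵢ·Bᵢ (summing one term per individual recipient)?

r to a full sibling = 0.5 (full sibs share both parents — two paths of length 2: r = 2·(1/2)^2 = 1/2).
r to a first cousin = 0.125 (first cousins share one grandparent pair — two paths of length 4: r = 2·(1/2)^4 = 1/8).
Summing one r·B term per recipient: 4·0.5·0.112 + 1·0.125·0.236 = 0.2535.

0.2535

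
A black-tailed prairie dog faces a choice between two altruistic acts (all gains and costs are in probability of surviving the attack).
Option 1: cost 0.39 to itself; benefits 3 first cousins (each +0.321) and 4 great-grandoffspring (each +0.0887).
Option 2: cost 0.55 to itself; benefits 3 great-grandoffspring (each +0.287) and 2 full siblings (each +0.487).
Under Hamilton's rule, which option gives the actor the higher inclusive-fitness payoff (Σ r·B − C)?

Option 1: r to a first cousin = 0.125.
Option 1: r to a great-grandoffspring = 0.125.
Option 1: Σ r·B − C = (3·0.125·0.321 + 4·0.125·0.0887) − 0.39 = -0.225275.
Option 2: r to a great-grandoffspring = 0.125.
Option 2: r to a full sibling = 0.5.
Option 2: Σ r·B − C = (3·0.125·0.287 + 2·0.5·0.487) − 0.55 = 0.044625.
Option 2 has the higher net inclusive-fitness payoff.

Option 2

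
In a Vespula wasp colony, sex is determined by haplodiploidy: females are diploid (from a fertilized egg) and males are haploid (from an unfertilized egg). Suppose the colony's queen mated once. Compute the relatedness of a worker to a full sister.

Haplodiploid full sisters inherit their father's entire haploid genome identically (contributing 1/2) and on average half of their mother's contribution (1/2 · 1/2 = 1/4); r = 1/2 + 1/4 = 3/4.

0.75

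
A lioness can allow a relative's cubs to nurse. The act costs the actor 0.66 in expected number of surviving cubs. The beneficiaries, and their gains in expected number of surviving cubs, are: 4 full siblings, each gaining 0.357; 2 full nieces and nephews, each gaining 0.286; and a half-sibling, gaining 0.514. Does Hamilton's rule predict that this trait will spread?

Yes

Hamilton's rule: the trait is favored when the sum of r·B over every recipient exceeds the actor's cost C.
r to a full sibling = 0.5 (full sibs share both parents — two paths of length 2: r = 2·(1/2)^2 = 1/2).
r to a full niece or nephew = 1/4 (full aunt/uncle↔niece/nephew: two paths of length 3 through the shared grandparent pair: r = 2·(1/2)^3 = 1/4).
r to a half-sibling = 0.25 (half-sibs share one parent — one path of length 2: r = (1/2)^2 = 1/4).
Summing one r·B term per recipient: 4·0.5·0.357 + 2·0.25·0.286 + 1·0.25·0.514 = 0.9855.
0.9855 > 0.66: the indirect benefit exceeds the cost.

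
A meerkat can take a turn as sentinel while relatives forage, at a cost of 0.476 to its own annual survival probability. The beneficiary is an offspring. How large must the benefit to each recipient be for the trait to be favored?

r to an offspring = 0.5 (one parent–offspring link: r = (1/2)^1 = 1/2).
Hamilton's rule with n recipients of equal r: n·r·B > C, so B > C/(n·r) = 0.476/(1·0.5) = 0.952.

0.952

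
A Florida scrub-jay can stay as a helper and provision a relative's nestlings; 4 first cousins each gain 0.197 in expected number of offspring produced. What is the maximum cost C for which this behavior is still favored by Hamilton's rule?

0.0985

r to a first cousin = 1/8 (first cousins share one grandparent pair — two paths of length 4: r = 2·(1/2)^4 = 1/8).
Hamilton's rule: n·r·B > C, so the trait is favored while C < n·r·B = 4·0.125·0.197 = 0.0985.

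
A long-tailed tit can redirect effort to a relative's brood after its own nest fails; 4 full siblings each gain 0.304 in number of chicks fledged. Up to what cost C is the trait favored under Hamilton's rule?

r to a full sibling = 0.5 (full sibs share both parents — two paths of length 2: r = 2·(1/2)^2 = 1/2).
Hamilton's rule: n·r·B > C, so the trait is favored while C < n·r·B = 4·0.5·0.304 = 0.608.

0.608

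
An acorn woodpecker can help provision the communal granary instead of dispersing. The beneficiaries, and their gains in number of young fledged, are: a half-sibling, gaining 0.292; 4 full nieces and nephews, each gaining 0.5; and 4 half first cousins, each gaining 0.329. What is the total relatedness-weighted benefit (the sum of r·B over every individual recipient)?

r to a half-sibling = 1/4 (half-sibs share one parent — one path of length 2: r = (1/2)^2 = 1/4).
r to a full niece or nephew = 1/4 (full aunt/uncle↔niece/nephew: two paths of length 3 through the shared grandparent pair: r = 2·(1/2)^3 = 1/4).
r to a half first cousin = 0.0625 (half first cousins share one grandparent — one path of length 4: r = (1/2)^4 = 1/16).
Summing one r·B term per recipient: 1·0.25·0.292 + 4·0.25·0.5 + 4·0.0625·0.329 = 0.65525.

0.65525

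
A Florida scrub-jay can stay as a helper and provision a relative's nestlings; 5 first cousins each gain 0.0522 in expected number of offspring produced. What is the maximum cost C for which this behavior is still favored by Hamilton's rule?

0.032625

r to a first cousin = 0.125 (first cousins share one grandparent pair — two paths of length 4: r = 2·(1/2)^4 = 1/8).
Hamilton's rule: n·r·B > C, so the trait is favored while C < n·r·B = 5·0.125·0.0522 = 0.032625.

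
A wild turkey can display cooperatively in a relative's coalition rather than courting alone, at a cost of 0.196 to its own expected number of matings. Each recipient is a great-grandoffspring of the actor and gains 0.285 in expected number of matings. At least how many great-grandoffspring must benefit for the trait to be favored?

6

r to a great-grandoffspring = 0.125 (three parent–offspring links: r = (1/2)^3 = 1/8).
Hamilton's rule: n·r·B > C  ⇒  n > C/(r·B) = 0.196/(0.125·0.285) = 5.502.
The smallest integer exceeding 5.502 is 6.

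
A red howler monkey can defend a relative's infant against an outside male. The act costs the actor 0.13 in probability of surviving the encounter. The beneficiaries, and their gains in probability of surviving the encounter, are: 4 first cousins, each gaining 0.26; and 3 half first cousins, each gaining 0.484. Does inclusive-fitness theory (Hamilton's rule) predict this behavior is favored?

Hamilton's rule: the trait is favored when the sum of r·B over every recipient exceeds the actor's cost C.
r to a first cousin = 0.125 (first cousins share one grandparent pair — two paths of length 4: r = 2·(1/2)^4 = 1/8).
r to a half first cousin = 0.0625 (half first cousins share one grandparent — one path of length 4: r = (1/2)^4 = 1/16).
Summing one r·B term per recipient: 4·0.125·0.26 + 3·0.0625·0.484 = 0.22075.
0.22075 > 0.13: the indirect benefit exceeds the cost.

Yes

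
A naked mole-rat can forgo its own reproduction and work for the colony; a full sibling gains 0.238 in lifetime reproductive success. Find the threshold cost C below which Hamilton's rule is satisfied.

0.119

r to a full sibling = 0.5 (full sibs share both parents — two paths of length 2: r = 2·(1/2)^2 = 1/2).
Hamilton's rule: n·r·B > C, so the trait is favored while C < n·r·B = 1·0.5·0.238 = 0.119.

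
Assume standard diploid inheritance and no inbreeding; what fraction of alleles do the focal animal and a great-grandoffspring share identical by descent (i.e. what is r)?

0.125

Each parent–offspring link contributes a factor of 1/2, and independent paths through distinct common ancestors add.
Three parent–offspring links: r = (1/2)^3 = 1/8.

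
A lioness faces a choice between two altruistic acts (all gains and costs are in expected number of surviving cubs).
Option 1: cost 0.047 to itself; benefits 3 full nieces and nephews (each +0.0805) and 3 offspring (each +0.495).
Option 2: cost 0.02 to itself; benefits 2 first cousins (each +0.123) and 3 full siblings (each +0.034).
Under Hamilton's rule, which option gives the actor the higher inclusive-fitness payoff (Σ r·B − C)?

Option 1

Option 1: r to a full niece or nephew = 0.25.
Option 1: r to an offspring = 0.5.
Option 1: Σ r·B − C = (3·0.25·0.0805 + 3·0.5·0.495) − 0.047 = 0.755875.
Option 2: r to a first cousin = 0.125.
Option 2: r to a full sibling = 0.5.
Option 2: Σ r·B − C = (2·0.125·0.123 + 3·0.5·0.034) − 0.02 = 0.06175.
Option 1 has the higher net inclusive-fitness payoff.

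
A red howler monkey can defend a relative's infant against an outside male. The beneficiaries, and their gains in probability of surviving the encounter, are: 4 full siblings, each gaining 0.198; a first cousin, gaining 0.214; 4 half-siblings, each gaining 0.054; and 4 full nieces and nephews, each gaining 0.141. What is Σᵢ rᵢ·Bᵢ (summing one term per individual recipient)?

r to a full sibling = 1/2 (full sibs share both parents — two paths of length 2: r = 2·(1/2)^2 = 1/2).
r to a first cousin = 1/8 (first cousins share one grandparent pair — two paths of length 4: r = 2·(1/2)^4 = 1/8).
r to a half-sibling = 0.25 (half-sibs share one parent — one path of length 2: r = (1/2)^2 = 1/4).
r to a full niece or nephew = 1/4 (full aunt/uncle↔niece/nephew: two paths of length 3 through the shared grandparent pair: r = 2·(1/2)^3 = 1/4).
Summing one r·B term per recipient: 4·0.5·0.198 + 1·0.125·0.214 + 4·0.25·0.054 + 4·0.25·0.141 = 0.61775.

0.61775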